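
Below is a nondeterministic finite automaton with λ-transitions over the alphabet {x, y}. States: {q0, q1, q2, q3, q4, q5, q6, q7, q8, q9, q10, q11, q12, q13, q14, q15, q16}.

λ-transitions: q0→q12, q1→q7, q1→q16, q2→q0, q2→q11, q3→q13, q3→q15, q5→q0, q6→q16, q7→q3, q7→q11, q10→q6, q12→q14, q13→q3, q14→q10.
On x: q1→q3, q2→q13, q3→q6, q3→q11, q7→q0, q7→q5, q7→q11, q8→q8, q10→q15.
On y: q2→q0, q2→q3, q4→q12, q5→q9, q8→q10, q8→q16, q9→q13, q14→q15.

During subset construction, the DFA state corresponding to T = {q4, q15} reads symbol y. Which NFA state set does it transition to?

{q6, q10, q12, q14, q16}

q4 on y → {q12}.
No y-transition from q15.
Union after reading y: {q12}.
Now take the λ-closure:
From q12 via λ: add q14.
From q14 via λ: add q10.
From q10 via λ: add q6.
From q6 via λ: add q16.
No new states can be added; the closed set is {q6, q10, q12, q14, q16}.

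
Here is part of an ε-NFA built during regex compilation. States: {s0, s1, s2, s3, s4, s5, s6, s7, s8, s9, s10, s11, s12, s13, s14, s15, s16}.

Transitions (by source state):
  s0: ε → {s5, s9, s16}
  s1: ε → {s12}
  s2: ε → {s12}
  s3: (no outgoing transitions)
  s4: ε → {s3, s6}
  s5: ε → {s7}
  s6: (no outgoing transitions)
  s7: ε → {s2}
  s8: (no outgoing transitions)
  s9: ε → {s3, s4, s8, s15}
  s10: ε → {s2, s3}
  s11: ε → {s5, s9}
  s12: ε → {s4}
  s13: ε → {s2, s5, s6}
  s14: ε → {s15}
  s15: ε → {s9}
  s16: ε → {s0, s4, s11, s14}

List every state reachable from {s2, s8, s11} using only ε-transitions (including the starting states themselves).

{s2, s3, s4, s5, s6, s7, s8, s9, s11, s12, s15}

Start with {s2, s8, s11}.
From s2 via ε: add s12.
From s11 via ε: add s5, s9.
From s5 via ε: add s7.
From s9 via ε: add s3, s4, s15.
From s4 via ε: add s6.
No new states can be added; the closed set is {s2, s3, s4, s5, s6, s7, s8, s9, s11, s12, s15}.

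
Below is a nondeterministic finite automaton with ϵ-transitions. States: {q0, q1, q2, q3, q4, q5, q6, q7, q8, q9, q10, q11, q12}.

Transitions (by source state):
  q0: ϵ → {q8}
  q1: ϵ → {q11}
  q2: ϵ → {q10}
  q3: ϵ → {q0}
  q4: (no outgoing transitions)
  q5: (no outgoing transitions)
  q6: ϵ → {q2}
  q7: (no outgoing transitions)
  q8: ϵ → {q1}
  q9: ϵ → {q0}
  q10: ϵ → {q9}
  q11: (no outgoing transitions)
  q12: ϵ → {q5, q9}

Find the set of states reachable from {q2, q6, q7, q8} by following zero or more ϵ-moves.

Start with {q2, q6, q7, q8}.
From q2 via ϵ: add q10.
From q8 via ϵ: add q1.
From q1 via ϵ: add q11.
From q10 via ϵ: add q9.
From q9 via ϵ: add q0.
No new states can be added; the closed set is {q0, q1, q2, q6, q7, q8, q9, q10, q11}.

{q0, q1, q2, q6, q7, q8, q9, q10, q11}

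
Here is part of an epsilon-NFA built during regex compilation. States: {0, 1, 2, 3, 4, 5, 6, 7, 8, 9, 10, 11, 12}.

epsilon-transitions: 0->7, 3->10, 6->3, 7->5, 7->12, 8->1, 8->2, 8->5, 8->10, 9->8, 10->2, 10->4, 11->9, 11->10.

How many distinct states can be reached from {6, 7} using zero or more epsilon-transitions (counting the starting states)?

8

Start with {6, 7}.
From 6 via epsilon: add 3.
From 7 via epsilon: add 5, 12.
From 3 via epsilon: add 10.
From 10 via epsilon: add 2, 4.
epsilon-closure = {2, 3, 4, 5, 6, 7, 10, 12}, which has 8 states.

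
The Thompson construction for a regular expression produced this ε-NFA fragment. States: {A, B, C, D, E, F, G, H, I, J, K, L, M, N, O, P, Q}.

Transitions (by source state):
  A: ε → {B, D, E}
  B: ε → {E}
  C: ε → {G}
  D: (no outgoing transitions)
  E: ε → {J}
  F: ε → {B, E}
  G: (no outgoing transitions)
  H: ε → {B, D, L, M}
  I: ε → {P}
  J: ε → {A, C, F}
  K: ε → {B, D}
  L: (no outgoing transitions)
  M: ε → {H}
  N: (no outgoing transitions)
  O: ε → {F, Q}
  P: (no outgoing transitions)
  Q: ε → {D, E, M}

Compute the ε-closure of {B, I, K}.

Start with {B, I, K}.
From B via ε: add E.
From I via ε: add P.
From K via ε: add D.
From E via ε: add J.
From J via ε: add A, C, F.
From C via ε: add G.
No new states can be added; the closed set is {A, B, C, D, E, F, G, I, J, K, P}.

{A, B, C, D, E, F, G, I, J, K, P}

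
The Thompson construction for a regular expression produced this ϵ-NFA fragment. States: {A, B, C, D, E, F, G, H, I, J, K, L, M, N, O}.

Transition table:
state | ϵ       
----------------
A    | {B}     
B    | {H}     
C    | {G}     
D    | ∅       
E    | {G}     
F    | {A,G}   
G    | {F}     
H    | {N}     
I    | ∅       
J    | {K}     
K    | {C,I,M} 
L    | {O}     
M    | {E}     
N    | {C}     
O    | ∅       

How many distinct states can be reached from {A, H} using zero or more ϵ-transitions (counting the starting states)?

7

Start with {A, H}.
From A via ϵ: add B.
From H via ϵ: add N.
From N via ϵ: add C.
From C via ϵ: add G.
From G via ϵ: add F.
ϵ-closure = {A, B, C, F, G, H, N}, which has 7 states.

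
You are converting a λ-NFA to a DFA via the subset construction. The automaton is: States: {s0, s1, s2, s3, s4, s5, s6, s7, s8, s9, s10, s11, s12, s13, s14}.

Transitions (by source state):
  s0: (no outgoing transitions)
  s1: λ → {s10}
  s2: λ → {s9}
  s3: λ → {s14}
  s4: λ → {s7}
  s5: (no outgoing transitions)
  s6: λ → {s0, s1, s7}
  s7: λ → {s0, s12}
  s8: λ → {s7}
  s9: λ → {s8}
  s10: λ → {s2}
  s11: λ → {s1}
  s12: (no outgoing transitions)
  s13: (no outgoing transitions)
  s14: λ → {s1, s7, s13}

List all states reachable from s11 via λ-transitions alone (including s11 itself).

Start with {s11}.
From s11 via λ: add s1.
From s1 via λ: add s10.
From s10 via λ: add s2.
From s2 via λ: add s9.
From s9 via λ: add s8.
From s8 via λ: add s7.
From s7 via λ: add s0, s12.
No new states can be added; the closed set is {s0, s1, s2, s7, s8, s9, s10, s11, s12}.

{s0, s1, s2, s7, s8, s9, s10, s11, s12}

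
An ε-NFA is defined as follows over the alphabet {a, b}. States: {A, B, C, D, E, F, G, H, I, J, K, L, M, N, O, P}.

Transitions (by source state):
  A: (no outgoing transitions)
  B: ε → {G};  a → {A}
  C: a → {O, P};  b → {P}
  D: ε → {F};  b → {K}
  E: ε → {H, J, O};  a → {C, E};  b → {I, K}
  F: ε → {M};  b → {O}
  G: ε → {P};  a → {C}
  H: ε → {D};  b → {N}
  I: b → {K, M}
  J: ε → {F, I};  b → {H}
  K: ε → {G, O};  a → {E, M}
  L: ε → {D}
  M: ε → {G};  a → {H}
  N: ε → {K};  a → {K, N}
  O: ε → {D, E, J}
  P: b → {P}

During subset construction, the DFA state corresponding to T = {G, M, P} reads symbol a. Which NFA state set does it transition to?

{C, D, F, G, H, M, P}

G on a → {C}.
M on a → {H}.
No a-transition from P.
Union after reading a: {C, H}.
Now take the ε-closure:
From H via ε: add D.
From D via ε: add F.
From F via ε: add M.
From M via ε: add G.
From G via ε: add P.
No new states can be added; the closed set is {C, D, F, G, H, M, P}.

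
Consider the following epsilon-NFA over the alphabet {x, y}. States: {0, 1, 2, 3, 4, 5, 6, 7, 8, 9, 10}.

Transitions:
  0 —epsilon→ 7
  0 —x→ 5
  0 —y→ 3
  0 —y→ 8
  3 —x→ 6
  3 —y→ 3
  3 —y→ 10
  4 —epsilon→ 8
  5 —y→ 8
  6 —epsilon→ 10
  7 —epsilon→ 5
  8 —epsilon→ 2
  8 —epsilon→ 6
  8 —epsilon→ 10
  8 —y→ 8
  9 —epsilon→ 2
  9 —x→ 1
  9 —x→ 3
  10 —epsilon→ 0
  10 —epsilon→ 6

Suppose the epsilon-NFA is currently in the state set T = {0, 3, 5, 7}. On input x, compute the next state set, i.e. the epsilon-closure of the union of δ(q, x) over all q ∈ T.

0 on x → {5}.
3 on x → {6}.
No x-transition from 5, 7.
Union after reading x: {5, 6}.
Now take the epsilon-closure:
From 6 via epsilon: add 10.
From 10 via epsilon: add 0.
From 0 via epsilon: add 7.
No new states can be added; the closed set is {0, 5, 6, 7, 10}.

{0, 5, 6, 7, 10}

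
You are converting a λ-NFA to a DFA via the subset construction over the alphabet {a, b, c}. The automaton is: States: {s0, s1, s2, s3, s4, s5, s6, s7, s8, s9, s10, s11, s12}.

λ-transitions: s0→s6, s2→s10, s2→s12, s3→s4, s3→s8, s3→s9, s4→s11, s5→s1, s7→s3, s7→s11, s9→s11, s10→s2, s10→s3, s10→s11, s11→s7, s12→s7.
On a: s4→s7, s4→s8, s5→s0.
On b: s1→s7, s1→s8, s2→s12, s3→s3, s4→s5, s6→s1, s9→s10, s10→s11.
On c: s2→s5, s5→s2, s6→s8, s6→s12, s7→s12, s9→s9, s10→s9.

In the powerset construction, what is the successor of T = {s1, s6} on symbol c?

s6 on c → {s8, s12}.
No c-transition from s1.
Union after reading c: {s8, s12}.
Now take the λ-closure:
From s12 via λ: add s7.
From s7 via λ: add s3, s11.
From s3 via λ: add s4, s9.
No new states can be added; the closed set is {s3, s4, s7, s8, s9, s11, s12}.

{s3, s4, s7, s8, s9, s11, s12}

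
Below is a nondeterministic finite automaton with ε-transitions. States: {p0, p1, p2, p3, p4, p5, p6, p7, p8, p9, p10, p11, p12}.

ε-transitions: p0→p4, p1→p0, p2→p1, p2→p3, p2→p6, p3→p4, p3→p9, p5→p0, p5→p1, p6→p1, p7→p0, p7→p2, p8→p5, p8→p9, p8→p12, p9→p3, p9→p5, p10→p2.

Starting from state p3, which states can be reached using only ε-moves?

Start with {p3}.
From p3 via ε: add p4, p9.
From p9 via ε: add p5.
From p5 via ε: add p0, p1.
No new states can be added; the closed set is {p0, p1, p3, p4, p5, p9}.

{p0, p1, p3, p4, p5, p9}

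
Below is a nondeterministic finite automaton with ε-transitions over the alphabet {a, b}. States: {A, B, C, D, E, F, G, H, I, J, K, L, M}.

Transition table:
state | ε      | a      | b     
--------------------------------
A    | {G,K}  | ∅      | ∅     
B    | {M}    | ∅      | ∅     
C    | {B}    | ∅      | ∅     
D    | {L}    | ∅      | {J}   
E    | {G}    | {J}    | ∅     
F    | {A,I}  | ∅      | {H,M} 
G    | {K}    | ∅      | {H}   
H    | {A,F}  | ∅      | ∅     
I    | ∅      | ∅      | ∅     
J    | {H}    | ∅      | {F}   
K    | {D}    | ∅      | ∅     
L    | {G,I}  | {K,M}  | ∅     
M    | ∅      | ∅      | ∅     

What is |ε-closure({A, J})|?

9

Start with {A, J}.
From A via ε: add G, K.
From J via ε: add H.
From H via ε: add F.
From K via ε: add D.
From D via ε: add L.
From F via ε: add I.
ε-closure = {A, D, F, G, H, I, J, K, L}, which has 9 states.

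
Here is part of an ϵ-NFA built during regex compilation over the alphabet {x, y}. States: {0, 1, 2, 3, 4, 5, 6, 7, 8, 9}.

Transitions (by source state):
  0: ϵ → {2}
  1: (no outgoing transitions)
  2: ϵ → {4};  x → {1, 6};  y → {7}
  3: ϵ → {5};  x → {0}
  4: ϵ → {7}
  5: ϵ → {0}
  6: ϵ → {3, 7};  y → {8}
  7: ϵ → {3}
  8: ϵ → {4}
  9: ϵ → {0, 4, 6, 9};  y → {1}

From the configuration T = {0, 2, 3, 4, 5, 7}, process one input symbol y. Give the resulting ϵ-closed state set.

2 on y → {7}.
No y-transition from 0, 3, 4, 5, 7.
Union after reading y: {7}.
Now take the ϵ-closure:
From 7 via ϵ: add 3.
From 3 via ϵ: add 5.
From 5 via ϵ: add 0.
From 0 via ϵ: add 2.
From 2 via ϵ: add 4.
No new states can be added; the closed set is {0, 2, 3, 4, 5, 7}.

{0, 2, 3, 4, 5, 7}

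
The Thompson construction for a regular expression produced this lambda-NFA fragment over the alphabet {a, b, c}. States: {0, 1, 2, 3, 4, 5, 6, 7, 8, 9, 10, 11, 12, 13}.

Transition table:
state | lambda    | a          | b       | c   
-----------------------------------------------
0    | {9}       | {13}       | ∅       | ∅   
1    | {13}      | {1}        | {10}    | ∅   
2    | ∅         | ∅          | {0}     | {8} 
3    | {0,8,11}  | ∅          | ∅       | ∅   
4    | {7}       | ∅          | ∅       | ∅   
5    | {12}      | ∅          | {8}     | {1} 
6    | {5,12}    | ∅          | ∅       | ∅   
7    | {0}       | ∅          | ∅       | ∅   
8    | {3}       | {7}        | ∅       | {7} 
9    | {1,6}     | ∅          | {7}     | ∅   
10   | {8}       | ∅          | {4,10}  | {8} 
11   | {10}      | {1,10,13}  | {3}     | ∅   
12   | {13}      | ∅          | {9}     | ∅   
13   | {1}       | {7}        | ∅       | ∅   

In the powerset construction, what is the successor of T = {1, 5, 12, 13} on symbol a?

1 on a → {1}.
13 on a → {7}.
No a-transition from 5, 12.
Union after reading a: {1, 7}.
Now take the lambda-closure:
From 1 via lambda: add 13.
From 7 via lambda: add 0.
From 0 via lambda: add 9.
From 9 via lambda: add 6.
From 6 via lambda: add 5, 12.
No new states can be added; the closed set is {0, 1, 5, 6, 7, 9, 12, 13}.

{0, 1, 5, 6, 7, 9, 12, 13}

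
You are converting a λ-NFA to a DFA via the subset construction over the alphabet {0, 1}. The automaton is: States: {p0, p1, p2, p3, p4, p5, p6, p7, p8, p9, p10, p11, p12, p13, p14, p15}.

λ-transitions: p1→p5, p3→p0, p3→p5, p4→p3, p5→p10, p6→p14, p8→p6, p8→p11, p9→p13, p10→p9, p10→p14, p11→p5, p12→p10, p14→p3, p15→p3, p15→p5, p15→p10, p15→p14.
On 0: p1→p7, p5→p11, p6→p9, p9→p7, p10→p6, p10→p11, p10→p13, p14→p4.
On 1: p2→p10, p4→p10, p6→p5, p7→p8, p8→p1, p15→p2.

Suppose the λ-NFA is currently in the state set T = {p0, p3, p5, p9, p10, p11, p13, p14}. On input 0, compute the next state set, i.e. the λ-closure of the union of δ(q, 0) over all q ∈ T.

p5 on 0 → {p11}.
p9 on 0 → {p7}.
p10 on 0 → {p6, p11, p13}.
p14 on 0 → {p4}.
No 0-transition from p0, p3, p11, p13.
Union after reading 0: {p4, p6, p7, p11, p13}.
Now take the λ-closure:
From p4 via λ: add p3.
From p6 via λ: add p14.
From p11 via λ: add p5.
From p3 via λ: add p0.
From p5 via λ: add p10.
From p10 via λ: add p9.
No new states can be added; the closed set is {p0, p3, p4, p5, p6, p7, p9, p10, p11, p13, p14}.

{p0, p3, p4, p5, p6, p7, p9, p10, p11, p13, p14}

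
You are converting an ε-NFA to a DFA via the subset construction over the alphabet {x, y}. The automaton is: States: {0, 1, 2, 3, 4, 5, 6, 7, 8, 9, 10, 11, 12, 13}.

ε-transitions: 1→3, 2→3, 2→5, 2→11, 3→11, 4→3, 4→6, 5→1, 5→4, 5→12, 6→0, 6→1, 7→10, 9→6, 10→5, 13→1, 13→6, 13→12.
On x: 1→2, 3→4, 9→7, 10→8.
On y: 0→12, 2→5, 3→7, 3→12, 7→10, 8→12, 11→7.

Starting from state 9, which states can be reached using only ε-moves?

Start with {9}.
From 9 via ε: add 6.
From 6 via ε: add 0, 1.
From 1 via ε: add 3.
From 3 via ε: add 11.
No new states can be added; the closed set is {0, 1, 3, 6, 9, 11}.

{0, 1, 3, 6, 9, 11}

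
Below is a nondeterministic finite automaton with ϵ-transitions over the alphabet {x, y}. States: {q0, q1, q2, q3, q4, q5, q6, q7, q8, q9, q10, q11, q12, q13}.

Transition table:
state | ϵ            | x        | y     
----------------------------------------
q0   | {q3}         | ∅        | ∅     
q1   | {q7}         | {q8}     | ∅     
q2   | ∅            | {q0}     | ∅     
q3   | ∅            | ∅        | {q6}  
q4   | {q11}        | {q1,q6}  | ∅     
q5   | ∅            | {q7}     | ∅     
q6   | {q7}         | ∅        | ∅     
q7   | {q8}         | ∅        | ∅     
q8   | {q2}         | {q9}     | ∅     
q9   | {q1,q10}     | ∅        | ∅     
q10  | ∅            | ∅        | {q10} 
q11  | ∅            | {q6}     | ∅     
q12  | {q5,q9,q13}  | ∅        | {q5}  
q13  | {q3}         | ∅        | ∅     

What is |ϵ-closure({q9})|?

6

Start with {q9}.
From q9 via ϵ: add q1, q10.
From q1 via ϵ: add q7.
From q7 via ϵ: add q8.
From q8 via ϵ: add q2.
ϵ-closure = {q1, q2, q7, q8, q9, q10}, which has 6 states.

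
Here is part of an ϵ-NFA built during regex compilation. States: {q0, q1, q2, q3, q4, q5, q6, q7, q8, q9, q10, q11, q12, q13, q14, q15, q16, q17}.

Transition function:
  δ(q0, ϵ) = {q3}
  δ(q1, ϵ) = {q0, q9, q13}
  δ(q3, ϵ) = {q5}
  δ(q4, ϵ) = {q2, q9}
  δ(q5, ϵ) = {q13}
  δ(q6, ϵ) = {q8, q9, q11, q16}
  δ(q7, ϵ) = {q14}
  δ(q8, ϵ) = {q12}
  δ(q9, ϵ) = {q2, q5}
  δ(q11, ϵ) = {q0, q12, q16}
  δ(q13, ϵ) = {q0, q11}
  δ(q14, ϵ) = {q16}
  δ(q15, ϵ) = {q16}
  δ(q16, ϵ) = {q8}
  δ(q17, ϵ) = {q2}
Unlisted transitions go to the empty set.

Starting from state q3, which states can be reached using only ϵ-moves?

Start with {q3}.
From q3 via ϵ: add q5.
From q5 via ϵ: add q13.
From q13 via ϵ: add q0, q11.
From q11 via ϵ: add q12, q16.
From q16 via ϵ: add q8.
No new states can be added; the closed set is {q0, q3, q5, q8, q11, q12, q13, q16}.

{q0, q3, q5, q8, q11, q12, q13, q16}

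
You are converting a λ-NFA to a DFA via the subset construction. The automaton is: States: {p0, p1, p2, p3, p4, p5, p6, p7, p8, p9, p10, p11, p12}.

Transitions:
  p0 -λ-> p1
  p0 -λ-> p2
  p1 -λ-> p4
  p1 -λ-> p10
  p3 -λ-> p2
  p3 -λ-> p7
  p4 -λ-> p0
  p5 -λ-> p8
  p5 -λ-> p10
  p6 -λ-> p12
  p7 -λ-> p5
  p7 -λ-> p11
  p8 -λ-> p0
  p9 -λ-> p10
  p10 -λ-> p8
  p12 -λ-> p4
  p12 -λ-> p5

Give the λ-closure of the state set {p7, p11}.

{p0, p1, p2, p4, p5, p7, p8, p10, p11}

Start with {p7, p11}.
From p7 via λ: add p5.
From p5 via λ: add p8, p10.
From p8 via λ: add p0.
From p0 via λ: add p1, p2.
From p1 via λ: add p4.
No new states can be added; the closed set is {p0, p1, p2, p4, p5, p7, p8, p10, p11}.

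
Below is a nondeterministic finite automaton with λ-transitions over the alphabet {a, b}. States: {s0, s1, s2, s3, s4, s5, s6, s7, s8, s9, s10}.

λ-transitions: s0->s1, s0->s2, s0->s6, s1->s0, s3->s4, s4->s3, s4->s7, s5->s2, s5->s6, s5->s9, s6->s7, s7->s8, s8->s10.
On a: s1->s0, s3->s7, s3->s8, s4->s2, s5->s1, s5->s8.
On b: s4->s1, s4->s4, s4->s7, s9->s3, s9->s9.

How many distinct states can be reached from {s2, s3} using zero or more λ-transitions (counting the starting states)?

6

Start with {s2, s3}.
From s3 via λ: add s4.
From s4 via λ: add s7.
From s7 via λ: add s8.
From s8 via λ: add s10.
λ-closure = {s2, s3, s4, s7, s8, s10}, which has 6 states.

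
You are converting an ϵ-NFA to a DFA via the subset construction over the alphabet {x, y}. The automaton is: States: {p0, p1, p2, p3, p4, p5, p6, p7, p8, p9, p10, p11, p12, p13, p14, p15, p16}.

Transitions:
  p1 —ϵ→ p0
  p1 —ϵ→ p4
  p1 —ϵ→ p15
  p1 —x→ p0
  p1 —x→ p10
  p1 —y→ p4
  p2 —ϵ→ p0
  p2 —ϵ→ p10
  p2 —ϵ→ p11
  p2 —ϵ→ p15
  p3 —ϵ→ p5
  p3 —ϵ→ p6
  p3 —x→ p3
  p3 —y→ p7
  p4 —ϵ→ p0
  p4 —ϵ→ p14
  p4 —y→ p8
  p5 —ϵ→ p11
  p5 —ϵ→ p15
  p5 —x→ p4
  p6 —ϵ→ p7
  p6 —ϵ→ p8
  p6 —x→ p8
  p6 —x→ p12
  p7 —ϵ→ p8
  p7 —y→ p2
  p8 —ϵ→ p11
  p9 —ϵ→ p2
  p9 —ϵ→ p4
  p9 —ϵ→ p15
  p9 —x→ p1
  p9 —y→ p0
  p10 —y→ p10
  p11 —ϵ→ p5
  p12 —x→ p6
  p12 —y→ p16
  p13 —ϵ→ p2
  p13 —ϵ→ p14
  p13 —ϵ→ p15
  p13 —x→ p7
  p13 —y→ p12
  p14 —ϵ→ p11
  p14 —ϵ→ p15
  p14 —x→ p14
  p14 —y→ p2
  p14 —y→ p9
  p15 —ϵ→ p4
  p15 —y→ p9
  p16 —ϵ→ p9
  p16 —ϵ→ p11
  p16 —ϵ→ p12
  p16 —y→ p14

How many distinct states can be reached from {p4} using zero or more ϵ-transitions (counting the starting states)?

Start with {p4}.
From p4 via ϵ: add p0, p14.
From p14 via ϵ: add p11, p15.
From p11 via ϵ: add p5.
ϵ-closure = {p0, p4, p5, p11, p14, p15}, which has 6 states.

6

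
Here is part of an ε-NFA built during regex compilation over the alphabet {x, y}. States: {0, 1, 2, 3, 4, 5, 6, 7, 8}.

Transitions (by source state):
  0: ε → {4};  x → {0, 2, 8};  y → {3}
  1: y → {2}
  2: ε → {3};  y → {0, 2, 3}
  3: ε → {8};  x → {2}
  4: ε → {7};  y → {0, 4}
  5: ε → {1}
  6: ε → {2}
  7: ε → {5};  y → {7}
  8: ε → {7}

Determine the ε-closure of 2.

{1, 2, 3, 5, 7, 8}

Start with {2}.
From 2 via ε: add 3.
From 3 via ε: add 8.
From 8 via ε: add 7.
From 7 via ε: add 5.
From 5 via ε: add 1.
No new states can be added; the closed set is {1, 2, 3, 5, 7, 8}.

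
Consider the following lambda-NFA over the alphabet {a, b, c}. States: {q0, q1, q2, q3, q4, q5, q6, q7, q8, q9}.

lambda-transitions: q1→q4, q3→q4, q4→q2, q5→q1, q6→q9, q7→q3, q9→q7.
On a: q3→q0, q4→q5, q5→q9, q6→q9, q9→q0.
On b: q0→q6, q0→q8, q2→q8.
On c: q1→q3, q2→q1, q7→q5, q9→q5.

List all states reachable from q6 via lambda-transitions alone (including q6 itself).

Start with {q6}.
From q6 via lambda: add q9.
From q9 via lambda: add q7.
From q7 via lambda: add q3.
From q3 via lambda: add q4.
From q4 via lambda: add q2.
No new states can be added; the closed set is {q2, q3, q4, q6, q7, q9}.

{q2, q3, q4, q6, q7, q9}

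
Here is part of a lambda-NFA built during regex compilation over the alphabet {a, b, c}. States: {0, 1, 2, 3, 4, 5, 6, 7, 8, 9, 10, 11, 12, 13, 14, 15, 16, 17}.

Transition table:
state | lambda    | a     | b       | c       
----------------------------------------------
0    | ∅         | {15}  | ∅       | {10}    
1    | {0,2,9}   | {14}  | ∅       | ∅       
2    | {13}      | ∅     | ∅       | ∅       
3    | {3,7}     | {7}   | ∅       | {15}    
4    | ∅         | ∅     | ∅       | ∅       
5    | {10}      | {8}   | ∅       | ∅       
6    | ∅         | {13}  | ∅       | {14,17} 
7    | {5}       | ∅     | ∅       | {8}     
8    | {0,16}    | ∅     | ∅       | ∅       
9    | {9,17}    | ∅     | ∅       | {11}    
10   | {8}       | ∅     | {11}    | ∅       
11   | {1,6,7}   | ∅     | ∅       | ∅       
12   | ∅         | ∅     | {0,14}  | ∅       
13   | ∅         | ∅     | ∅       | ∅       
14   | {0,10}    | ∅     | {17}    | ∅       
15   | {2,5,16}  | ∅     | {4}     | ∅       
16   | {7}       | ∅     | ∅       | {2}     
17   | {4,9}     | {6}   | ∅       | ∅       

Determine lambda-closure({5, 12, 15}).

Start with {5, 12, 15}.
From 5 via lambda: add 10.
From 15 via lambda: add 2, 16.
From 2 via lambda: add 13.
From 10 via lambda: add 8.
From 16 via lambda: add 7.
From 8 via lambda: add 0.
No new states can be added; the closed set is {0, 2, 5, 7, 8, 10, 12, 13, 15, 16}.

{0, 2, 5, 7, 8, 10, 12, 13, 15, 16}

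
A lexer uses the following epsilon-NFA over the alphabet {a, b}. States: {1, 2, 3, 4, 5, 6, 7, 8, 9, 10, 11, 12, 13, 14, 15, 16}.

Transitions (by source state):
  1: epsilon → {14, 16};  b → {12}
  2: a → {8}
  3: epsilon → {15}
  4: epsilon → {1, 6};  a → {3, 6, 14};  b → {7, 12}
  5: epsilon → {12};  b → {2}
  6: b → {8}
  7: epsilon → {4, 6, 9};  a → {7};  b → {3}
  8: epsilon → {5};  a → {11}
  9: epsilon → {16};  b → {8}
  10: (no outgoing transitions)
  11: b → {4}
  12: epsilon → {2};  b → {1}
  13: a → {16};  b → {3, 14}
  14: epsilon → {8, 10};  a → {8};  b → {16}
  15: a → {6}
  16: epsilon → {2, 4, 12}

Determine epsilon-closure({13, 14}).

{2, 5, 8, 10, 12, 13, 14}

Start with {13, 14}.
From 14 via epsilon: add 8, 10.
From 8 via epsilon: add 5.
From 5 via epsilon: add 12.
From 12 via epsilon: add 2.
No new states can be added; the closed set is {2, 5, 8, 10, 12, 13, 14}.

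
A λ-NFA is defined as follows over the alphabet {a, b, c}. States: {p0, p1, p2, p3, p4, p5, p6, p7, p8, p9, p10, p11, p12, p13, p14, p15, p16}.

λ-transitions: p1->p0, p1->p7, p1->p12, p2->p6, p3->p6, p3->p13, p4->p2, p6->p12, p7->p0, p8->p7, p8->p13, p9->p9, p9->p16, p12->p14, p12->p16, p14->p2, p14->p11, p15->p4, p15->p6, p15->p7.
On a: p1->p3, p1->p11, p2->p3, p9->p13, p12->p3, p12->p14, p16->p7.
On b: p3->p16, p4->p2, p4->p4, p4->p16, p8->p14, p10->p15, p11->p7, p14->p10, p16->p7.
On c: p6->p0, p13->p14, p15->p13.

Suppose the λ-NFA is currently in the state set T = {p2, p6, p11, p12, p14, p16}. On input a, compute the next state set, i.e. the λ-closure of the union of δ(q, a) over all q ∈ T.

{p0, p2, p3, p6, p7, p11, p12, p13, p14, p16}

p2 on a → {p3}.
p12 on a → {p3, p14}.
p16 on a → {p7}.
No a-transition from p6, p11, p14.
Union after reading a: {p3, p7, p14}.
Now take the λ-closure:
From p3 via λ: add p6, p13.
From p7 via λ: add p0.
From p14 via λ: add p2, p11.
From p6 via λ: add p12.
From p12 via λ: add p16.
No new states can be added; the closed set is {p0, p2, p3, p6, p7, p11, p12, p13, p14, p16}.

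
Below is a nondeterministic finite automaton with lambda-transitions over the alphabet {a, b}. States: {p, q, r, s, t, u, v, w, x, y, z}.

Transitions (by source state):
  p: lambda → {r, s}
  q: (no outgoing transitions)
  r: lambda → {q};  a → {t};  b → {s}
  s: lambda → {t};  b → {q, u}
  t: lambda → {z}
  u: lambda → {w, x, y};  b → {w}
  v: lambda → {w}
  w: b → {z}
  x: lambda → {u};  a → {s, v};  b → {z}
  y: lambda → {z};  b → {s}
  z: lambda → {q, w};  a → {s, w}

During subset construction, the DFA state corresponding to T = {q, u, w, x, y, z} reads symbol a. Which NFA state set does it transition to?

{q, s, t, v, w, z}

x on a → {s, v}.
z on a → {s, w}.
No a-transition from q, u, w, y.
Union after reading a: {s, v, w}.
Now take the lambda-closure:
From s via lambda: add t.
From t via lambda: add z.
From z via lambda: add q.
No new states can be added; the closed set is {q, s, t, v, w, z}.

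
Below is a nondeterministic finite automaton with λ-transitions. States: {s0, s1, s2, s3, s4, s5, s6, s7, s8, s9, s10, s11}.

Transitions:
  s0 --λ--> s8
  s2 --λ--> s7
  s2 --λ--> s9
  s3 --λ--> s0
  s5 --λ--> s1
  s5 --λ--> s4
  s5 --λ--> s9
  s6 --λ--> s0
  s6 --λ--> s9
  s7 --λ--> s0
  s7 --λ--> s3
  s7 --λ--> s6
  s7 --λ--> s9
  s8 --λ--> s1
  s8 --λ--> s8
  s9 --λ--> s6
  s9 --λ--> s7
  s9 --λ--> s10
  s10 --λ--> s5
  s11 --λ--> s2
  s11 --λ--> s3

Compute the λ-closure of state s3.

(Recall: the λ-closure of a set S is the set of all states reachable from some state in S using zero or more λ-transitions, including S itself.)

Start with {s3}.
From s3 via λ: add s0.
From s0 via λ: add s8.
From s8 via λ: add s1.
No new states can be added; the closed set is {s0, s1, s3, s8}.

{s0, s1, s3, s8}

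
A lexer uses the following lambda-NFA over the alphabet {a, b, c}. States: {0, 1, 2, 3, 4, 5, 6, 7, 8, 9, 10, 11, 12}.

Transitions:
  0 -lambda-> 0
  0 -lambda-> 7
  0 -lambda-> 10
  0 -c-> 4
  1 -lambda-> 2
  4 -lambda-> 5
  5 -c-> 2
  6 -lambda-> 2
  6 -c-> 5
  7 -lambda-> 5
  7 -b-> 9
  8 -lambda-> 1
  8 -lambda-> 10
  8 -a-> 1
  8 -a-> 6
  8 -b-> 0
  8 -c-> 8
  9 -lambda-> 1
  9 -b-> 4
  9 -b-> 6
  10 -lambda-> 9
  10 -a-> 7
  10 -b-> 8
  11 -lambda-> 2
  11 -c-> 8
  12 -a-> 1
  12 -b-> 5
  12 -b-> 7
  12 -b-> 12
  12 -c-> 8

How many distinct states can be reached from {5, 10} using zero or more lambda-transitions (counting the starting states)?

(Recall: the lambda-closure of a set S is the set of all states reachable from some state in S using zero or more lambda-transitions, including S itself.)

5

Start with {5, 10}.
From 10 via lambda: add 9.
From 9 via lambda: add 1.
From 1 via lambda: add 2.
lambda-closure = {1, 2, 5, 9, 10}, which has 5 states.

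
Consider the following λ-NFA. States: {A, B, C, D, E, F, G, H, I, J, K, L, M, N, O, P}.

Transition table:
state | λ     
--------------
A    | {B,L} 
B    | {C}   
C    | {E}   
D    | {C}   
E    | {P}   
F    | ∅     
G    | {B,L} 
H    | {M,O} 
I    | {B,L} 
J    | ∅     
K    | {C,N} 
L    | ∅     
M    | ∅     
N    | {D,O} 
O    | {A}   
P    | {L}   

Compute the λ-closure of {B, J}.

Start with {B, J}.
From B via λ: add C.
From C via λ: add E.
From E via λ: add P.
From P via λ: add L.
No new states can be added; the closed set is {B, C, E, J, L, P}.

{B, C, E, J, L, P}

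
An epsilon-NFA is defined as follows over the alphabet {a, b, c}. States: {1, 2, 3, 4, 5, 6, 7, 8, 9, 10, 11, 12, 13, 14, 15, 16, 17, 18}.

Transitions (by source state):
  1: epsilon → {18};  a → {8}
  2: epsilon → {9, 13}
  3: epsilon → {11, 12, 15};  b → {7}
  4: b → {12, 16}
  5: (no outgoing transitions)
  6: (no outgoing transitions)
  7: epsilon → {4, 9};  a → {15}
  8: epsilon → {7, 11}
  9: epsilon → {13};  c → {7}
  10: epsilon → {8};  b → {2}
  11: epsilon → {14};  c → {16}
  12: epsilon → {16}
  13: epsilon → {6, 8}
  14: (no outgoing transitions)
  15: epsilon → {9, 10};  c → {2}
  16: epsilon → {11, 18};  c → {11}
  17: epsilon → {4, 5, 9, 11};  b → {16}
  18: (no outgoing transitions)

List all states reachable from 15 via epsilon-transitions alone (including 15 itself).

Start with {15}.
From 15 via epsilon: add 9, 10.
From 9 via epsilon: add 13.
From 10 via epsilon: add 8.
From 8 via epsilon: add 7, 11.
From 13 via epsilon: add 6.
From 7 via epsilon: add 4.
From 11 via epsilon: add 14.
No new states can be added; the closed set is {4, 6, 7, 8, 9, 10, 11, 13, 14, 15}.

{4, 6, 7, 8, 9, 10, 11, 13, 14, 15}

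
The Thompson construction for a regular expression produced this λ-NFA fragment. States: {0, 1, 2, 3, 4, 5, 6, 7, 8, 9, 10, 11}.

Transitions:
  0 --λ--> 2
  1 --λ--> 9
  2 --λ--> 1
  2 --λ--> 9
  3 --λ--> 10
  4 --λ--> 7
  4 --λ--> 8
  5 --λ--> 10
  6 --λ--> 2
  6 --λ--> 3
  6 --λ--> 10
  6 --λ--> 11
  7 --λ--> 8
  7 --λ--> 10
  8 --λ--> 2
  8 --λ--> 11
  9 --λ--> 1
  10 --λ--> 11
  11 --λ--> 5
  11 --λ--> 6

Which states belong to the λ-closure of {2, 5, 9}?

Start with {2, 5, 9}.
From 2 via λ: add 1.
From 5 via λ: add 10.
From 10 via λ: add 11.
From 11 via λ: add 6.
From 6 via λ: add 3.
No new states can be added; the closed set is {1, 2, 3, 5, 6, 9, 10, 11}.

{1, 2, 3, 5, 6, 9, 10, 11}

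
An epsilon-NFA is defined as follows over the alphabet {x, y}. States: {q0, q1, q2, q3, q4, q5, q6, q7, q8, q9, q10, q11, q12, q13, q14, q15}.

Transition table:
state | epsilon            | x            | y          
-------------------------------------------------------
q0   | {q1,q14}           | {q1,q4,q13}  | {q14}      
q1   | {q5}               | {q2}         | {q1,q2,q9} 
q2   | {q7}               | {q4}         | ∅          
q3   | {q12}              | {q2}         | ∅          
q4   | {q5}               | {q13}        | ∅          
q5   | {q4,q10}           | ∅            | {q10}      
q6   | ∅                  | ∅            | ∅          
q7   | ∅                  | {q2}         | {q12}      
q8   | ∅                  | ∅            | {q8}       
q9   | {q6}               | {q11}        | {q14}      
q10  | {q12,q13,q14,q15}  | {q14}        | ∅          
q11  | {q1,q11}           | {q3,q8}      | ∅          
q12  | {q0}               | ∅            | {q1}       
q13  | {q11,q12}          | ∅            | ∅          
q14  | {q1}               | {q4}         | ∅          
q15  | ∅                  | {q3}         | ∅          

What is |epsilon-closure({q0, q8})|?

Start with {q0, q8}.
From q0 via epsilon: add q1, q14.
From q1 via epsilon: add q5.
From q5 via epsilon: add q4, q10.
From q10 via epsilon: add q12, q13, q15.
From q13 via epsilon: add q11.
epsilon-closure = {q0, q1, q4, q5, q8, q10, q11, q12, q13, q14, q15}, which has 11 states.

11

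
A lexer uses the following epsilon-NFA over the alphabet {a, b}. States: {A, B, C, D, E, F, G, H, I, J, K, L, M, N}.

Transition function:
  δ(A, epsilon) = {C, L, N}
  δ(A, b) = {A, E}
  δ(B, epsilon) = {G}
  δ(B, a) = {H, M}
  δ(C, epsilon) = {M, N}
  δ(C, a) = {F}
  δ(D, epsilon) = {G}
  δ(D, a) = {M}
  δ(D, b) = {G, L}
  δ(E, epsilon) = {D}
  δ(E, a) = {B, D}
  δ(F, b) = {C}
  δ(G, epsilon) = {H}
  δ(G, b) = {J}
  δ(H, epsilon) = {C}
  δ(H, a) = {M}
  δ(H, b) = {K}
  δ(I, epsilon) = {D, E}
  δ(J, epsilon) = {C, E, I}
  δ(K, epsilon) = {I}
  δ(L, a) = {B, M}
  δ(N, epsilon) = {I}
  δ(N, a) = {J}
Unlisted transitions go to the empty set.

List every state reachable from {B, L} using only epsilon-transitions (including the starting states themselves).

Start with {B, L}.
From B via epsilon: add G.
From G via epsilon: add H.
From H via epsilon: add C.
From C via epsilon: add M, N.
From N via epsilon: add I.
From I via epsilon: add D, E.
No new states can be added; the closed set is {B, C, D, E, G, H, I, L, M, N}.

{B, C, D, E, G, H, I, L, M, N}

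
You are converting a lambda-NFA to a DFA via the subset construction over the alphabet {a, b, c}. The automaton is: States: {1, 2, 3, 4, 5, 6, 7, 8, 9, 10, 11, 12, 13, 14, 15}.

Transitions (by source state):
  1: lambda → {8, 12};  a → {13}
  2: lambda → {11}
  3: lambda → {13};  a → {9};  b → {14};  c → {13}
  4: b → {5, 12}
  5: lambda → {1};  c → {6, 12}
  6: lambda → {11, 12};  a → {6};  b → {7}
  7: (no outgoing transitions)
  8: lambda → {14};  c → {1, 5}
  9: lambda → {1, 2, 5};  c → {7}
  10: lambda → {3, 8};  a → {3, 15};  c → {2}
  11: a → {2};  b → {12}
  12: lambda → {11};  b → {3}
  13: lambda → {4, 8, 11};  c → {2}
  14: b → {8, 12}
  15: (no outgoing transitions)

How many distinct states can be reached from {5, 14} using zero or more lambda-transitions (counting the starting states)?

6

Start with {5, 14}.
From 5 via lambda: add 1.
From 1 via lambda: add 8, 12.
From 12 via lambda: add 11.
lambda-closure = {1, 5, 8, 11, 12, 14}, which has 6 states.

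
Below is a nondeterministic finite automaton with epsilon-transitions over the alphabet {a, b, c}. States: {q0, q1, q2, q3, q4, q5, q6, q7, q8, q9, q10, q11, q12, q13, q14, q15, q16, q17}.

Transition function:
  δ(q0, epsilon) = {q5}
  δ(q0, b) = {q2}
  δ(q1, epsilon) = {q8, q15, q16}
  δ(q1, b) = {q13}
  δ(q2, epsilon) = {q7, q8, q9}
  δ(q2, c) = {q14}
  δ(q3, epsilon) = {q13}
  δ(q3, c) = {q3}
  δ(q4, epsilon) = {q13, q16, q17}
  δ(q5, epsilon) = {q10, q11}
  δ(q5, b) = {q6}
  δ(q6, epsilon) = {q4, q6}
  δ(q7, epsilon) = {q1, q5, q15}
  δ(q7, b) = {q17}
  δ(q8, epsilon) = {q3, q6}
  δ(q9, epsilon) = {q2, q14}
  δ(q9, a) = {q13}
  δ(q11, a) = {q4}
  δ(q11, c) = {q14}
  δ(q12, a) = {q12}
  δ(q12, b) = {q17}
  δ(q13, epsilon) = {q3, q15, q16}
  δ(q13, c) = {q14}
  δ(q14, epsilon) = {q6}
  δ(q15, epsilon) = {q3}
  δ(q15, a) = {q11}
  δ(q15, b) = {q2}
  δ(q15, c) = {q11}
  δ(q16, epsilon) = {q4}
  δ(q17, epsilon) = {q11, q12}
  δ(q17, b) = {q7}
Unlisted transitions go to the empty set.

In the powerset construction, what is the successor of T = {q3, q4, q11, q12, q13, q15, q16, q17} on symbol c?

{q3, q4, q6, q11, q12, q13, q14, q15, q16, q17}

q3 on c → {q3}.
q11 on c → {q14}.
q13 on c → {q14}.
q15 on c → {q11}.
No c-transition from q4, q12, q16, q17.
Union after reading c: {q3, q11, q14}.
Now take the epsilon-closure:
From q3 via epsilon: add q13.
From q14 via epsilon: add q6.
From q6 via epsilon: add q4.
From q13 via epsilon: add q15, q16.
From q4 via epsilon: add q17.
From q17 via epsilon: add q12.
No new states can be added; the closed set is {q3, q4, q6, q11, q12, q13, q14, q15, q16, q17}.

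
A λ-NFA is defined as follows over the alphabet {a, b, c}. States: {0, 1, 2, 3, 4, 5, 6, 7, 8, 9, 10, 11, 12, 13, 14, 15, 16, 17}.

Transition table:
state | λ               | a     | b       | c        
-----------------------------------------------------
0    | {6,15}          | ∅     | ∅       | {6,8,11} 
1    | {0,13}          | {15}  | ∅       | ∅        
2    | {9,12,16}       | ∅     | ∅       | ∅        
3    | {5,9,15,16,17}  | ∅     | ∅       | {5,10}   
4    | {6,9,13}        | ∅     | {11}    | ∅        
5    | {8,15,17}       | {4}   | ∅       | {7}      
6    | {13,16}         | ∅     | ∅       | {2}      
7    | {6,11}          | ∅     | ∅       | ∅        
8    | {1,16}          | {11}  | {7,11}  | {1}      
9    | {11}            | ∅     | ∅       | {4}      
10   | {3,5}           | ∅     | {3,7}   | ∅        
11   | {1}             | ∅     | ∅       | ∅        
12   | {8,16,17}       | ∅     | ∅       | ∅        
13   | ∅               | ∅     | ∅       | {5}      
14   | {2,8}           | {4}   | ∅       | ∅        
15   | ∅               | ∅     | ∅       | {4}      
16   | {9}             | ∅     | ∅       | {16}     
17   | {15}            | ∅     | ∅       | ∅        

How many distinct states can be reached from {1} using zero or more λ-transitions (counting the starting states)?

Start with {1}.
From 1 via λ: add 0, 13.
From 0 via λ: add 6, 15.
From 6 via λ: add 16.
From 16 via λ: add 9.
From 9 via λ: add 11.
λ-closure = {0, 1, 6, 9, 11, 13, 15, 16}, which has 8 states.

8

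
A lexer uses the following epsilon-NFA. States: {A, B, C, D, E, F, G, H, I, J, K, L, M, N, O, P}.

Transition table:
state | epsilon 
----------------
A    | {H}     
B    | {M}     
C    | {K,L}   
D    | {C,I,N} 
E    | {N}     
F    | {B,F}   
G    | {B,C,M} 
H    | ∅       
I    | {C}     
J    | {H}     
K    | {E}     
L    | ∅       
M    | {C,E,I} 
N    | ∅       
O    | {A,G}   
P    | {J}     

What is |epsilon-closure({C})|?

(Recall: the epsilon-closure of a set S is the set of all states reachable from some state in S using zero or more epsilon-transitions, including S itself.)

5

Start with {C}.
From C via epsilon: add K, L.
From K via epsilon: add E.
From E via epsilon: add N.
epsilon-closure = {C, E, K, L, N}, which has 5 states.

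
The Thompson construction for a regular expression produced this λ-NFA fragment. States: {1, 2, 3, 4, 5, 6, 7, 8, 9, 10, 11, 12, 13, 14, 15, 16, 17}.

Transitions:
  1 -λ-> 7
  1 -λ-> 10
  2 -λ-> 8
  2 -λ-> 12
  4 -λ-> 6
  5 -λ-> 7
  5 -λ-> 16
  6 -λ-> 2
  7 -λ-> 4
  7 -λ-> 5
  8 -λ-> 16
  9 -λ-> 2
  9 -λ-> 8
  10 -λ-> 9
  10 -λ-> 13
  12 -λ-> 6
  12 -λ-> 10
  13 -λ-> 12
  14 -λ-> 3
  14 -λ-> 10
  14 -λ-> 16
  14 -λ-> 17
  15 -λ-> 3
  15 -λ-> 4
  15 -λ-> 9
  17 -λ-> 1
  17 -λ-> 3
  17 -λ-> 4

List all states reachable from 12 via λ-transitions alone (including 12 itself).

Start with {12}.
From 12 via λ: add 6, 10.
From 6 via λ: add 2.
From 10 via λ: add 9, 13.
From 2 via λ: add 8.
From 8 via λ: add 16.
No new states can be added; the closed set is {2, 6, 8, 9, 10, 12, 13, 16}.

{2, 6, 8, 9, 10, 12, 13, 16}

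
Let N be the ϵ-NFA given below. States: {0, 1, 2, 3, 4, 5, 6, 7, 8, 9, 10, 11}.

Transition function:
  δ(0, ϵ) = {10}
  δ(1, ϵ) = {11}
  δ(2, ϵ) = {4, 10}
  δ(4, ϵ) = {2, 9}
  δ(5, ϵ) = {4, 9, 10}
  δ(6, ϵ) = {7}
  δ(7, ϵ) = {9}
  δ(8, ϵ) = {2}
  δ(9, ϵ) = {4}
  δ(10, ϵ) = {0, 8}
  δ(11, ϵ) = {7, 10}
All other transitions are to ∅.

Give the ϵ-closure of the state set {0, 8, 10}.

{0, 2, 4, 8, 9, 10}

Start with {0, 8, 10}.
From 8 via ϵ: add 2.
From 2 via ϵ: add 4.
From 4 via ϵ: add 9.
No new states can be added; the closed set is {0, 2, 4, 8, 9, 10}.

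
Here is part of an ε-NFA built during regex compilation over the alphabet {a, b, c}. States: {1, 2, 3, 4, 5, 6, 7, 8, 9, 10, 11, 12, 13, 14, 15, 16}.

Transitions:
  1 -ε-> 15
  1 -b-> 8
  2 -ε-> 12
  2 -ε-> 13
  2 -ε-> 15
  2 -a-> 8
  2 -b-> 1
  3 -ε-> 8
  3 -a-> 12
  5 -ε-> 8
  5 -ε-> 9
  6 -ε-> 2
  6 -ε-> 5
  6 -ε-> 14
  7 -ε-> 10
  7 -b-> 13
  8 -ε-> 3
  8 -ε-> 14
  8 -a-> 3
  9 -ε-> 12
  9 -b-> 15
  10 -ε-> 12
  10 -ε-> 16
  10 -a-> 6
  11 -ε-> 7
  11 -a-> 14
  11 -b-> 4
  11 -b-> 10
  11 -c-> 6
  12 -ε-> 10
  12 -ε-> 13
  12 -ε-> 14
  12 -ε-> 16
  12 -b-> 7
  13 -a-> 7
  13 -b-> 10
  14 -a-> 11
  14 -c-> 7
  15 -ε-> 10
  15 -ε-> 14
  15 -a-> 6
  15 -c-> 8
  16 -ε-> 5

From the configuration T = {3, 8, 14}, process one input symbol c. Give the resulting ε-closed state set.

{3, 5, 7, 8, 9, 10, 12, 13, 14, 16}

14 on c → {7}.
No c-transition from 3, 8.
Union after reading c: {7}.
Now take the ε-closure:
From 7 via ε: add 10.
From 10 via ε: add 12, 16.
From 12 via ε: add 13, 14.
From 16 via ε: add 5.
From 5 via ε: add 8, 9.
From 8 via ε: add 3.
No new states can be added; the closed set is {3, 5, 7, 8, 9, 10, 12, 13, 14, 16}.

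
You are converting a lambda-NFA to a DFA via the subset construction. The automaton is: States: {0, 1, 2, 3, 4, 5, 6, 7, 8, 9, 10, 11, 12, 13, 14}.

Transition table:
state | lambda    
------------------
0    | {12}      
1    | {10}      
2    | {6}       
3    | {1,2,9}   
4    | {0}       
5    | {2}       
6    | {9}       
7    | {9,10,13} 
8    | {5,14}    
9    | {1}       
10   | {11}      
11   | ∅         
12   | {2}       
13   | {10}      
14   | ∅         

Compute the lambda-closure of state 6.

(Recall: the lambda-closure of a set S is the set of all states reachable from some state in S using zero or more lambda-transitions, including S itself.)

{1, 6, 9, 10, 11}

Start with {6}.
From 6 via lambda: add 9.
From 9 via lambda: add 1.
From 1 via lambda: add 10.
From 10 via lambda: add 11.
No new states can be added; the closed set is {1, 6, 9, 10, 11}.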